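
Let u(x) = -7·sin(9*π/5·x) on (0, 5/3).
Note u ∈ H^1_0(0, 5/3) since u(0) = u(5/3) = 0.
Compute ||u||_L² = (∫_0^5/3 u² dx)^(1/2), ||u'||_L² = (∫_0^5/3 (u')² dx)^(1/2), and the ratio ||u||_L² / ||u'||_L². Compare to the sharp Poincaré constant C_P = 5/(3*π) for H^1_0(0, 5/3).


||u||_L² / ||u'||_L² = 5/(9*π) < C_P = 5/(3*π).

u(x) = -7·sin(9*π/5·x), so u'(x) = -63*π*cos(9*π*x/5)/5.
Writing u(x) = A·sin(kπx/L) with A = -7 and k = 3, use ∫_0^L sin²(kπx/L) dx = L/2 and ∫_0^L cos²(kπx/L) dx = L/2.
u² = 49·sin²(9*π/5·x) and (u')² = 3969*π^2/25·cos²(9*π/5·x), and each of sin², cos² integrates to L/2 = 5/6 over (0, 5/3).
∫_0^5/3 u² dx = 245/6, so ||u||_L² = 7*sqrt(30)/6.
∫_0^5/3 (u')² dx = 1323*π^2/10, so ||u'||_L² = 21*sqrt(30)*π/10.
Ratio ||u||_L² / ||u'||_L² = 5/(9*π).
Sharp Poincaré constant on H^1_0(0, 5/3) is C_P = L/π = 5/(3*π), achieved by sin(3*π/5·x).
This is the k = 3 harmonic; the ratio L/(kπ) is strictly less than C_P = L/π, consistent with the sharp inequality ||u||_L² ≤ C_P ||u'||_L².


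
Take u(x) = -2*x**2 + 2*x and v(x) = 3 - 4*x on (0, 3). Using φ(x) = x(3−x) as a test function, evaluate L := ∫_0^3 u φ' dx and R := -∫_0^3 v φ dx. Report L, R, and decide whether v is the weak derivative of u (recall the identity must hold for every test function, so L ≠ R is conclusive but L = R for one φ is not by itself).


LHS = 18, RHS = 27/2. No, v is not the weak derivative of u.

u(x) = -2*x**2 + 2*x, classical derivative u'(x) = 2 - 4*x.
φ(x) = x(3−x), so φ'(x) = 3 - 2*x.
Note φ(0) = φ(3) = 0, so the boundary term u·φ vanishes.
LHS = ∫_0^3 u(x) φ'(x) dx = ∫_0^3 (4*x^3 - 10*x^2 + 6*x) dx. Term by term:
  ∫_0^3 4*x^3 dx = 81;  ∫_0^3 -10*x^2 dx = -90;  ∫_0^3 6*x dx = 27.
Sum: 81 − 90 + 27 = 18.
So LHS = 18.
∫_0^3 v(x) φ(x) dx = ∫_0^3 (4*x^3 - 15*x^2 + 9*x) dx. Term by term:
  ∫_0^3 4*x^3 dx = 81;  ∫_0^3 -15*x^2 dx = -135;  ∫_0^3 9*x dx = 81/2.
Sum: 81 − 135 + 81/2 = -27/2.
So RHS = -∫_0^3 v(x) φ(x) dx = 27/2.
LHS − RHS = 9/2 ≠ 0, so the identity fails.
(For a valid weak derivative the identity must hold for EVERY test function, in particular this one. The failure shows v is NOT the weak derivative of u.)
Correct weak derivative would be u'(x) = 2 - 4*x.


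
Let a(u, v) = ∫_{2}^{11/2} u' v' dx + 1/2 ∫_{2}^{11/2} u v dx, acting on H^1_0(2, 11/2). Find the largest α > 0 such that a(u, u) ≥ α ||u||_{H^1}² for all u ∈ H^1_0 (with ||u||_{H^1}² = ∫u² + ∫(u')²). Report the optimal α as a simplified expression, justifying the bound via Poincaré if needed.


α = (49 + 8*π^2)/(2*(4*π^2 + 49))

Coercivity of a(·,·) on H^1_0(2, 11/2) means a(u, u) ≥ α ||u||_{H^1}² for every u ∈ H^1_0.
The interval has length L = 7/2, and Poincaré/coercivity depend only on L. Here a(u, u) = ∫(u')² + (1/2)·∫u².
Here 0 < c = 1/2 < 1. The condition a(u,u) ≥ α||u||_{H^1}² reads (1−α)∫(u')² ≥ (α−c)∫u². Any admissible α is ≤ 1 (rapidly oscillating u have ∫u²/∫(u')² → 0), and α = 1 would force 0 ≥ (1−c)∫u², impossible since c < 1; so 1−α > 0. By the sharp Poincaré inequality on H^1_0 of an interval of length L, ∫(u')² ≥ (π/L)²∫u² with equality for the first sine mode sin(π(x−x₀)/L) (x₀ the left endpoint), so the inequality holds for all u iff (1−α)(π/L)² ≥ α − c, i.e. α ≤ ((π/L)² + c)/((π/L)² + 1) = (1 + c(L/π)²)/(1 + (L/π)²). With (π/L)² = 4*π^2/49 and c = 1/2, the largest admissible constant is α = ((π/L)² + c)/((π/L)² + 1).
Simplifying, α = (49 + 8*π^2)/(2*(4*π^2 + 49)).


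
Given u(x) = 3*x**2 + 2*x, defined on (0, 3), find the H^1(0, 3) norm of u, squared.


||u||_{H^1}^2 = 5802/5

The H^1 norm (squared) on an interval (0, L) is
  ||u||_{H^1}^2 = ∫_0^L u(x)^2 dx + ∫_0^L u'(x)^2 dx.
Compute u'(x) = 6*x + 2.
Then u(x)^2 = 9*x**4 + 12*x**3 + 4*x**2 and u'(x)^2 = 36*x**2 + 24*x + 4.
Integrate each monomial from 0 to 3 using ∫_0^3 c·x^n dx = c·3^(n+1)/(n+1):
  ∫_0^3 u(x)^2 dx = ∫_0^3 (9*x^4 + 12*x^3 + 4*x^2) dx. Term by term:
    ∫_0^3 9*x^4 dx = 2187/5;  ∫_0^3 12*x^3 dx = 243;  ∫_0^3 4*x^2 dx = 36.
  Sum: 2187/5 + 243 + 36 = 3582/5.
  ∫_0^3 u'(x)^2 dx = ∫_0^3 (36*x^2 + 24*x + 4) dx. Term by term:
    ∫_0^3 36*x^2 dx = 324;  ∫_0^3 24*x dx = 108;  ∫_0^3 4 dx = 12.
  Sum: 324 + 108 + 12 = 444.
Adding: ||u||_{H^1}^2 = 3582/5 + 444 = 5802/5.


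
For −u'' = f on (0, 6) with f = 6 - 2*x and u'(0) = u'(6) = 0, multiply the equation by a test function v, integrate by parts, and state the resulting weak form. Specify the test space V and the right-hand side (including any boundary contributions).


V = H^1(0, 6) (no boundary constraint on v; u is determined up to an additive constant); weak form: ∫_0^6 u'v' dx = ∫_0^6 (6 - 2*x) v dx for all v ∈ V.

Multiply both sides by a test function v and integrate from 0 to 6:
  ∫_0^6 −u''(x) v(x) dx = ∫_0^6 f(x) v(x) dx.
Integrate the LHS by parts once:
  ∫_0^6 −u'' v dx = −[u'(x) v(x)]_0^6 + ∫_0^6 u'(x) v'(x) dx.
Thus ∫_0^6 u'(x) v'(x) dx = ∫_0^6 f(x) v(x) dx + [u'(x) v(x)]_0^6.
Choose V so that boundary terms are either known or forced to vanish.
u has homogeneous Neumann: u'(0) = u'(6) = 0. So [u' v]_0^6 = 0·v(6) − 0·v(0) = 0 for any v; take V = H^1(0, 6).
Weak formulation: find u (satisfying any essential BC) such that ∫_0^6 u'(x) v'(x) dx = ∫_0^6 f v dx for all v ∈ V (homogeneous Neumann, so boundary terms vanish).
Substituting f(x) = 6 - 2*x, the right-hand side is ∫_0^6 (6 - 2*x) v dx.
Compatibility check (pure Neumann): taking v ≡ 1 ∈ V gives 0 = ∫_0^6 f dx + (0) − (0), i.e. ∫_0^6 f dx must equal u'(0) − u'(6) = 0. Indeed ∫_0^6 (6 - 2*x) dx = 0, so the data are compatible. The solution is then unique only up to an additive constant (fix it e.g. by requiring ∫_0^6 u dx = 0).


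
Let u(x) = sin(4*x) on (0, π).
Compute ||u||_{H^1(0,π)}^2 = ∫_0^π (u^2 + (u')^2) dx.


||u||_{H^1(0,π)}^2 = 17*π/2

u'(x) = 4*cos(4*x).
Expand u² and (u')² and integrate term by term on (0, π), using: for integers n ≥ 1, ∫_0^π sin²(nx) dx = ∫_0^π cos²(nx) dx = π/2; for n ≠ n', ∫_0^π sin(nx)sin(n'x) dx = ∫_0^π cos(nx)cos(n'x) dx = 0; and by product-to-sum, ∫_0^π sin(nx)cos(n'x) dx = ½∫_0^π [sin((n+n')x) + sin((n−n')x)] dx, which is 0 when n+n' is even and 2n/(n²−n'²) when n+n' is odd (it need not vanish on (0, π)).
  u² squared terms: (1)²·∫sin(4x)² dx = 1·π/2 = π/2.
  So ∫_0^π u² dx = π/2.
  (u')² squared terms: (4)²·∫cos(4x)² dx = 16·π/2 = 8*π.
  So ∫_0^π (u')² dx = 8*π.
||u||_{H^1}^2 = (π/2) + (8*π) = 17*π/2.


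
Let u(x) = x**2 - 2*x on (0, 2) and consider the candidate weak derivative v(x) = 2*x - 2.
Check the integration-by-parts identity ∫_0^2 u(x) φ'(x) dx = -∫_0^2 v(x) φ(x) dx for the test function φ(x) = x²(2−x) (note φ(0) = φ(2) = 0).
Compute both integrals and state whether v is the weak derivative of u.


LHS = -8/15, RHS = -8/15. Yes, v = u' weakly.

u(x) = x**2 - 2*x, classical derivative u'(x) = 2*x - 2.
φ(x) = x²(2−x), so φ'(x) = x*(4 - 3*x).
Note φ(0) = φ(2) = 0, so the boundary term u·φ vanishes.
LHS = ∫_0^2 u(x) φ'(x) dx = ∫_0^2 (-3*x^4 + 10*x^3 - 8*x^2) dx. Term by term:
  ∫_0^2 -3*x^4 dx = -96/5;  ∫_0^2 10*x^3 dx = 40;  ∫_0^2 -8*x^2 dx = -64/3.
Sum: -96/5 + 40 − 64/3 = -8/15.
So LHS = -8/15.
∫_0^2 v(x) φ(x) dx = ∫_0^2 (-2*x^4 + 6*x^3 - 4*x^2) dx. Term by term:
  ∫_0^2 -2*x^4 dx = -64/5;  ∫_0^2 6*x^3 dx = 24;  ∫_0^2 -4*x^2 dx = -32/3.
Sum: -64/5 + 24 − 32/3 = 8/15.
So RHS = -∫_0^2 v(x) φ(x) dx = -8/15.
LHS = RHS, so the identity holds for this test φ.
Moreover u is smooth here and v(x) = u'(x) = 2*x - 2 pointwise, so the identity holds for every test function. Hence v is the weak derivative of u.


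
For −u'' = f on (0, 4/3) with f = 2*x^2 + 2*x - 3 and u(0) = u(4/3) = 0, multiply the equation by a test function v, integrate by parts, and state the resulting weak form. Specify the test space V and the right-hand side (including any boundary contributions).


V = H^1_0(0, 4/3) (so v(0) = v(4/3) = 0); weak form: ∫_0^4/3 u'v' dx = ∫_0^4/3 (2*x^2 + 2*x - 3) v dx for all v ∈ V.

Multiply both sides by a test function v and integrate from 0 to 4/3:
  ∫_0^4/3 −u''(x) v(x) dx = ∫_0^4/3 f(x) v(x) dx.
Integrate the LHS by parts once:
  ∫_0^4/3 −u'' v dx = −[u'(x) v(x)]_0^4/3 + ∫_0^4/3 u'(x) v'(x) dx.
Thus ∫_0^4/3 u'(x) v'(x) dx = ∫_0^4/3 f(x) v(x) dx + [u'(x) v(x)]_0^4/3.
Choose V so that boundary terms are either known or forced to vanish.
u is Dirichlet: u(0) = u(4/3) = 0. Let V = H^1_0(0, 4/3); then v(0) = v(4/3) = 0, and [u' v]_0^4/3 = 0.
Weak formulation: find u (satisfying any essential BC) such that ∫_0^4/3 u'(x) v'(x) dx = ∫_0^4/3 f v dx for all v ∈ V.
Substituting f(x) = 2*x^2 + 2*x - 3, the right-hand side is ∫_0^4/3 (2*x^2 + 2*x - 3) v dx.


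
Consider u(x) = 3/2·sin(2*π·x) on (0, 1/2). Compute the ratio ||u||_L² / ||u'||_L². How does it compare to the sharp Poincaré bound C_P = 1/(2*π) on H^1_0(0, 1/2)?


||u||_L² / ||u'||_L² = 1/(2*π) = C_P.

u(x) = 3/2·sin(2*π·x), so u'(x) = 3*π*cos(2*π*x).
Writing u(x) = A·sin(kπx/L) with A = 3/2 and k = 1, use ∫_0^L sin²(kπx/L) dx = L/2 and ∫_0^L cos²(kπx/L) dx = L/2.
u² = 9/4·sin²(2*π·x) and (u')² = 9*π^2·cos²(2*π·x), and each of sin², cos² integrates to L/2 = 1/4 over (0, 1/2).
∫_0^1/2 u² dx = 9/16, so ||u||_L² = 3/4.
∫_0^1/2 (u')² dx = 9*π^2/4, so ||u'||_L² = 3*π/2.
Ratio ||u||_L² / ||u'||_L² = 1/(2*π).
Sharp Poincaré constant on H^1_0(0, 1/2) is C_P = L/π = 1/(2*π), achieved by sin(2*π·x).
This is the k = 1 eigenfunction (up to amplitude), so the ratio equals the sharp Poincaré constant exactly.


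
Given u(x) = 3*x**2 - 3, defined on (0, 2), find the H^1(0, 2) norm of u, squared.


||u||_{H^1}^2 = 618/5

The H^1 norm (squared) on an interval (0, L) is
  ||u||_{H^1}^2 = ∫_0^L u(x)^2 dx + ∫_0^L u'(x)^2 dx.
Compute u'(x) = 6*x.
Then u(x)^2 = 9*x**4 - 18*x**2 + 9 and u'(x)^2 = 36*x**2.
Integrate each monomial from 0 to 2 using ∫_0^2 c·x^n dx = c·2^(n+1)/(n+1):
  ∫_0^2 u(x)^2 dx = ∫_0^2 (9*x^4 - 18*x^2 + 9) dx. Term by term:
    ∫_0^2 9*x^4 dx = 288/5;  ∫_0^2 -18*x^2 dx = -48;  ∫_0^2 9 dx = 18.
  Sum: 288/5 − 48 + 18 = 138/5.
  ∫_0^2 u'(x)^2 dx = ∫_0^2 (36*x^2) dx. Term by term:
    ∫_0^2 36*x^2 dx = 96.
Adding: ||u||_{H^1}^2 = 138/5 + 96 = 618/5.


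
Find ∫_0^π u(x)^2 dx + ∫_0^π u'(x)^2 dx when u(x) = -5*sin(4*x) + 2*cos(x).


||u||_{H^1(0,π)}^2 = -64/3 + 433*π/2

u'(x) = -2*sin(x) - 20*cos(4*x).
Expand u² and (u')² and integrate term by term on (0, π), using: for integers n ≥ 1, ∫_0^π sin²(nx) dx = ∫_0^π cos²(nx) dx = π/2; for n ≠ n', ∫_0^π sin(nx)sin(n'x) dx = ∫_0^π cos(nx)cos(n'x) dx = 0; and by product-to-sum, ∫_0^π sin(nx)cos(n'x) dx = ½∫_0^π [sin((n+n')x) + sin((n−n')x)] dx, which is 0 when n+n' is even and 2n/(n²−n'²) when n+n' is odd (it need not vanish on (0, π)).
  u² squared terms: (-5)²·∫sin(4x)² dx = 25·π/2 = 25*π/2;  (2)²·∫cos(x)² dx = 4·π/2 = 2*π.
  u² cross terms: 2·(-5)·(2)·∫sin(4x)·cos(x) dx = -20·(8/15) = -32/3.
  So ∫_0^π u² dx = 25*π/2 + 2*π − 32/3 = -32/3 + 29*π/2.
  (u')² squared terms: (-20)²·∫cos(4x)² dx = 400·π/2 = 200*π;  (-2)²·∫sin(x)² dx = 4·π/2 = 2*π.
  (u')² cross terms: 2·(-20)·(-2)·∫cos(4x)·sin(x) dx = 80·(-2/15) = -32/3.
  So ∫_0^π (u')² dx = 200*π + 2*π − 32/3 = -32/3 + 202*π.
||u||_{H^1}^2 = (-32/3 + 29*π/2) + (-32/3 + 202*π) = -64/3 + 433*π/2.


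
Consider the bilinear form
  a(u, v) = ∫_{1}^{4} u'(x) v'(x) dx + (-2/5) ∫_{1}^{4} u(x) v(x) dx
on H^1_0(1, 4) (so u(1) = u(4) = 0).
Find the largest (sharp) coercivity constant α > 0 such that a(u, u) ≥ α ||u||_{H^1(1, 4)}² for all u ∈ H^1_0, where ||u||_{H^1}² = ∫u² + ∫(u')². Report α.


α = (-18/5 + π^2)/(9 + π^2)

Coercivity of a(·,·) on H^1_0(1, 4) means a(u, u) ≥ α ||u||_{H^1}² for every u ∈ H^1_0.
The interval has length L = 3, and Poincaré/coercivity depend only on L. Here a(u, u) = ∫(u')² + (-2/5)·∫u².
Here c = -2/5 < 0 with |c| < (π/L)² = π^2/9, so coercivity still holds. The condition a(u,u) ≥ α||u||_{H^1}² reads (1−α)∫(u')² ≥ (α−c)∫u². Any admissible α is ≤ 1 (rapidly oscillating u have ∫u²/∫(u')² → 0), and α = 1 would force 0 ≥ (1−c)∫u², impossible since c < 1; so 1−α > 0. By the sharp Poincaré inequality on H^1_0 of an interval of length L, ∫(u')² ≥ (π/L)²∫u² with equality for the first sine mode sin(π(x−x₀)/L) (x₀ the left endpoint), so the inequality holds for all u iff (1−α)(π/L)² ≥ α − c, i.e. α ≤ ((π/L)² + c)/((π/L)² + 1) = (1 + c(L/π)²)/(1 + (L/π)²). (Direct route, valid since c ≤ 0: Poincaré gives c∫u² ≥ c(L/π)²∫(u')², so a(u,u) ≥ (1 + c(L/π)²)∫(u')², while ||u||_{H^1}² ≤ (1 + (L/π)²)∫(u')²; dividing yields the same α.) With (π/L)² = π^2/9 and c = -2/5, the largest admissible constant is α = ((π/L)² + c)/((π/L)² + 1).
Simplifying, α = (-18/5 + π^2)/(9 + π^2).


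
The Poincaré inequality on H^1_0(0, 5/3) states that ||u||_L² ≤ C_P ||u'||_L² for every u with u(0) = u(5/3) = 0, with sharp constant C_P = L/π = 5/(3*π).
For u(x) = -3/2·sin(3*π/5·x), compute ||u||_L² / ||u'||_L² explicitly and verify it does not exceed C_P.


||u||_L² / ||u'||_L² = 5/(3*π) = C_P.

u(x) = -3/2·sin(3*π/5·x), so u'(x) = -9*π*cos(3*π*x/5)/10.
Writing u(x) = A·sin(kπx/L) with A = -3/2 and k = 1, use ∫_0^L sin²(kπx/L) dx = L/2 and ∫_0^L cos²(kπx/L) dx = L/2.
u² = 9/4·sin²(3*π/5·x) and (u')² = 81*π^2/100·cos²(3*π/5·x), and each of sin², cos² integrates to L/2 = 5/6 over (0, 5/3).
∫_0^5/3 u² dx = 15/8, so ||u||_L² = sqrt(30)/4.
∫_0^5/3 (u')² dx = 27*π^2/40, so ||u'||_L² = 3*sqrt(30)*π/20.
Ratio ||u||_L² / ||u'||_L² = 5/(3*π).
Sharp Poincaré constant on H^1_0(0, 5/3) is C_P = L/π = 5/(3*π), achieved by sin(3*π/5·x).
This is the k = 1 eigenfunction (up to amplitude), so the ratio equals the sharp Poincaré constant exactly.


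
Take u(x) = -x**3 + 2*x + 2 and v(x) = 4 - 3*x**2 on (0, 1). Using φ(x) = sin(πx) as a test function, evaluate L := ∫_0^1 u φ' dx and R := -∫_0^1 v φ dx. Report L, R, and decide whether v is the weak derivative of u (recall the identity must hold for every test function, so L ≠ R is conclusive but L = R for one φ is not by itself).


LHS = (-12 - π^2)/π^3, RHS = -5/π - 12/π^3. No, v is not the weak derivative of u.

u(x) = -x**3 + 2*x + 2, classical derivative u'(x) = 2 - 3*x**2.
φ(x) = sin(πx), so φ'(x) = π*cos(π*x).
Note φ(0) = φ(1) = 0, so the boundary term u·φ vanishes.
LHS = ∫_0^1 u(x) φ'(x) dx = ∫_0^1 (-π*x^3*cos(π*x) + 2*π*x*cos(π*x) + 2*π*cos(π*x)) dx. Term by term:
  ∫_0^1 2*π*cos(π*x) dx = 0;  ∫_0^1 -π*x^3*cos(π*x) dx = -12/π^3 + 3/π;  ∫_0^1 2*π*x*cos(π*x) dx = -4/π.
Sum: 0 + -12/π^3 + 3/π − 4/π = (-12 - π^2)/π^3.
So LHS = (-12 - π^2)/π^3.
∫_0^1 v(x) φ(x) dx = ∫_0^1 (-3*x^2*sin(π*x) + 4*sin(π*x)) dx. Term by term:
  ∫_0^1 4*sin(π*x) dx = 8/π;  ∫_0^1 -3*x^2*sin(π*x) dx = -3/π + 12/π^3.
Sum: 8/π + -3/π + 12/π^3 = 12/π^3 + 5/π.
So RHS = -∫_0^1 v(x) φ(x) dx = -5/π - 12/π^3.
LHS − RHS = 4/π ≠ 0, so the identity fails.
(For a valid weak derivative the identity must hold for EVERY test function, in particular this one. The failure shows v is NOT the weak derivative of u.)
Correct weak derivative would be u'(x) = 2 - 3*x**2.


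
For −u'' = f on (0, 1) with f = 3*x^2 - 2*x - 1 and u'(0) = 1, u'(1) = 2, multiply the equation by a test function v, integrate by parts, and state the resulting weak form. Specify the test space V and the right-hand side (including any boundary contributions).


V = H^1(0, 1) (v unrestricted at boundary; u is determined up to an additive constant); weak form: ∫_0^1 u'v' dx = ∫_0^1 (3*x^2 - 2*x - 1) v dx + 2·v(1) − v(0) for all v ∈ V.

Multiply both sides by a test function v and integrate from 0 to 1:
  ∫_0^1 −u''(x) v(x) dx = ∫_0^1 f(x) v(x) dx.
Integrate the LHS by parts once:
  ∫_0^1 −u'' v dx = −[u'(x) v(x)]_0^1 + ∫_0^1 u'(x) v'(x) dx.
Thus ∫_0^1 u'(x) v'(x) dx = ∫_0^1 f(x) v(x) dx + [u'(x) v(x)]_0^1.
Choose V so that boundary terms are either known or forced to vanish.
u has inhomogeneous Neumann u'(0) = 1, u'(1) = 2. [u' v]_0^1 = (2)·v(1) − (1)·v(0) = 2·v(1) − v(0). Take V = H^1(0, 1); boundary term becomes part of RHS.
Weak formulation: find u (satisfying any essential BC) such that ∫_0^1 u'(x) v'(x) dx = ∫_0^1 f v dx + 2·v(1) − v(0) for all v ∈ V (Neumann data are natural BCs: they enter the RHS as boundary terms).
Substituting f(x) = 3*x^2 - 2*x - 1, the right-hand side is ∫_0^1 (3*x^2 - 2*x - 1) v dx + 2·v(1) − v(0).
Compatibility check (pure Neumann): taking v ≡ 1 ∈ V gives 0 = ∫_0^1 f dx + (2) − (1), i.e. ∫_0^1 f dx must equal u'(0) − u'(1) = -1. Indeed ∫_0^1 (3*x^2 - 2*x - 1) dx = -1, so the data are compatible. The solution is then unique only up to an additive constant (fix it e.g. by requiring ∫_0^1 u dx = 0).


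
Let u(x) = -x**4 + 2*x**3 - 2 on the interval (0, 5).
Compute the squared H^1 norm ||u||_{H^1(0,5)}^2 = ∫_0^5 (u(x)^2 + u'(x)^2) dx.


||u||_{H^1}^2 = 18104395/126

The H^1 norm (squared) on an interval (0, L) is
  ||u||_{H^1}^2 = ∫_0^L u(x)^2 dx + ∫_0^L u'(x)^2 dx.
Compute u'(x) = -4*x**3 + 6*x**2.
Then u(x)^2 = x**8 - 4*x**7 + 4*x**6 + 4*x**4 - 8*x**3 + 4 and u'(x)^2 = 16*x**6 - 48*x**5 + 36*x**4.
Integrate each monomial from 0 to 5 using ∫_0^5 c·x^n dx = c·5^(n+1)/(n+1):
  ∫_0^5 u(x)^2 dx = ∫_0^5 (x^8 - 4*x^7 + 4*x^6 + 4*x^4 - 8*x^3 + 4) dx. Term by term:
    ∫_0^5 x^8 dx = 1953125/9;  ∫_0^5 -4*x^7 dx = -390625/2;  ∫_0^5 4*x^6 dx = 312500/7;
    ∫_0^5 4*x^4 dx = 2500;  ∫_0^5 -8*x^3 dx = -1250;  ∫_0^5 4 dx = 20.
  Sum: 1953125/9 − 390625/2 + 312500/7 + 2500 − 1250 + 20 = 8519395/126.
  ∫_0^5 u'(x)^2 dx = ∫_0^5 (16*x^6 - 48*x^5 + 36*x^4) dx. Term by term:
    ∫_0^5 16*x^6 dx = 1250000/7;  ∫_0^5 -48*x^5 dx = -125000;  ∫_0^5 36*x^4 dx = 22500.
  Sum: 1250000/7 − 125000 + 22500 = 532500/7.
Adding: ||u||_{H^1}^2 = 8519395/126 + 532500/7 = 18104395/126.


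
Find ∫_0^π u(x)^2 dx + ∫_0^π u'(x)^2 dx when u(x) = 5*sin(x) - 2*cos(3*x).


||u||_{H^1(0,π)}^2 = 45*π

u'(x) = 6*sin(3*x) + 5*cos(x).
Expand u² and (u')² and integrate term by term on (0, π), using: for integers n ≥ 1, ∫_0^π sin²(nx) dx = ∫_0^π cos²(nx) dx = π/2; for n ≠ n', ∫_0^π sin(nx)sin(n'x) dx = ∫_0^π cos(nx)cos(n'x) dx = 0; and by product-to-sum, ∫_0^π sin(nx)cos(n'x) dx = ½∫_0^π [sin((n+n')x) + sin((n−n')x)] dx, which is 0 when n+n' is even and 2n/(n²−n'²) when n+n' is odd (it need not vanish on (0, π)).
  u² squared terms: (-2)²·∫cos(3x)² dx = 4·π/2 = 2*π;  (5)²·∫sin(x)² dx = 25·π/2 = 25*π/2.
  u² cross terms: 2·(-2)·(5)·∫cos(3x)·sin(x) dx = -20·(0) = 0.
  So ∫_0^π u² dx = 2*π + 25*π/2 + 0 = 29*π/2.
  (u')² squared terms: (5)²·∫cos(x)² dx = 25·π/2 = 25*π/2;  (6)²·∫sin(3x)² dx = 36·π/2 = 18*π.
  (u')² cross terms: 2·(5)·(6)·∫cos(x)·sin(3x) dx = 60·(0) = 0.
  So ∫_0^π (u')² dx = 25*π/2 + 18*π + 0 = 61*π/2.
||u||_{H^1}^2 = (29*π/2) + (61*π/2) = 45*π.


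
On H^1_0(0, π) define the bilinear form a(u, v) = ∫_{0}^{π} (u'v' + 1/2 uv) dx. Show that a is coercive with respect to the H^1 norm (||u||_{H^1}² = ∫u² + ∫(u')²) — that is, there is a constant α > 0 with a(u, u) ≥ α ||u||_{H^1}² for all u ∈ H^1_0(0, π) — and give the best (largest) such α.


α = 3/4

Coercivity of a(·,·) on H^1_0(0, π) means a(u, u) ≥ α ||u||_{H^1}² for every u ∈ H^1_0.
The interval has length L = π, and Poincaré/coercivity depend only on L. Here a(u, u) = ∫(u')² + (1/2)·∫u².
Here 0 < c = 1/2 < 1. The condition a(u,u) ≥ α||u||_{H^1}² reads (1−α)∫(u')² ≥ (α−c)∫u². Any admissible α is ≤ 1 (rapidly oscillating u have ∫u²/∫(u')² → 0), and α = 1 would force 0 ≥ (1−c)∫u², impossible since c < 1; so 1−α > 0. By the sharp Poincaré inequality on H^1_0 of an interval of length L, ∫(u')² ≥ (π/L)²∫u² with equality for the first sine mode sin(π(x−x₀)/L) (x₀ the left endpoint), so the inequality holds for all u iff (1−α)(π/L)² ≥ α − c, i.e. α ≤ ((π/L)² + c)/((π/L)² + 1) = (1 + c(L/π)²)/(1 + (L/π)²). With (π/L)² = 1 and c = 1/2, the largest admissible constant is α = ((π/L)² + c)/((π/L)² + 1).
Simplifying, α = 3/4.


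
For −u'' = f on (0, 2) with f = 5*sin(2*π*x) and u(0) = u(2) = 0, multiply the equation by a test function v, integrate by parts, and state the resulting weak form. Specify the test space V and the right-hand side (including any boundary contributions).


V = H^1_0(0, 2) (so v(0) = v(2) = 0); weak form: ∫_0^2 u'v' dx = ∫_0^2 (5*sin(2*π*x)) v dx for all v ∈ V.

Multiply both sides by a test function v and integrate from 0 to 2:
  ∫_0^2 −u''(x) v(x) dx = ∫_0^2 f(x) v(x) dx.
Integrate the LHS by parts once:
  ∫_0^2 −u'' v dx = −[u'(x) v(x)]_0^2 + ∫_0^2 u'(x) v'(x) dx.
Thus ∫_0^2 u'(x) v'(x) dx = ∫_0^2 f(x) v(x) dx + [u'(x) v(x)]_0^2.
Choose V so that boundary terms are either known or forced to vanish.
u is Dirichlet: u(0) = u(2) = 0. Let V = H^1_0(0, 2); then v(0) = v(2) = 0, and [u' v]_0^2 = 0.
Weak formulation: find u (satisfying any essential BC) such that ∫_0^2 u'(x) v'(x) dx = ∫_0^2 f v dx for all v ∈ V.
Substituting f(x) = 5*sin(2*π*x), the right-hand side is ∫_0^2 (5*sin(2*π*x)) v dx.


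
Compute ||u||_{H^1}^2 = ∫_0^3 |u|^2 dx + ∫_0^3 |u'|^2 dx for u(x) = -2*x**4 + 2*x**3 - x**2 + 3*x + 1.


||u||_{H^1}^2 = 962049/70

The H^1 norm (squared) on an interval (0, L) is
  ||u||_{H^1}^2 = ∫_0^L u(x)^2 dx + ∫_0^L u'(x)^2 dx.
Compute u'(x) = -8*x**3 + 6*x**2 - 2*x + 3.
Then u(x)^2 = 4*x**8 - 8*x**7 + 8*x**6 - 16*x**5 + 9*x**4 - 2*x**3 + 7*x**2 + 6*x + 1 and u'(x)^2 = 64*x**6 - 96*x**5 + 68*x**4 - 72*x**3 + 40*x**2 - 12*x + 9.
Integrate each monomial from 0 to 3 using ∫_0^3 c·x^n dx = c·3^(n+1)/(n+1):
  ∫_0^3 u(x)^2 dx = ∫_0^3 (4*x^8 - 8*x^7 + 8*x^6 - 16*x^5 + 9*x^4 - 2*x^3 + 7*x^2 + 6*x + 1) dx. Term by term:
    ∫_0^3 4*x^8 dx = 8748;  ∫_0^3 -8*x^7 dx = -6561;  ∫_0^3 8*x^6 dx = 17496/7;
    ∫_0^3 -16*x^5 dx = -1944;  ∫_0^3 9*x^4 dx = 2187/5;  ∫_0^3 -2*x^3 dx = -81/2;
    ∫_0^3 7*x^2 dx = 63;  ∫_0^3 6*x dx = 27;  ∫_0^3 1 dx = 3.
  Sum: 8748 − 6561 + 17496/7 − 1944 + 2187/5 − 81/2 + 63 + 27 + 3 = 226263/70.
  ∫_0^3 u'(x)^2 dx = ∫_0^3 (64*x^6 - 96*x^5 + 68*x^4 - 72*x^3 + 40*x^2 - 12*x + 9) dx. Term by term:
    ∫_0^3 64*x^6 dx = 139968/7;  ∫_0^3 -96*x^5 dx = -11664;  ∫_0^3 68*x^4 dx = 16524/5;
    ∫_0^3 -72*x^3 dx = -1458;  ∫_0^3 40*x^2 dx = 360;  ∫_0^3 -12*x dx = -54;
    ∫_0^3 9 dx = 27.
  Sum: 139968/7 − 11664 + 16524/5 − 1458 + 360 − 54 + 27 = 367893/35.
Adding: ||u||_{H^1}^2 = 226263/70 + 367893/35 = 962049/70.


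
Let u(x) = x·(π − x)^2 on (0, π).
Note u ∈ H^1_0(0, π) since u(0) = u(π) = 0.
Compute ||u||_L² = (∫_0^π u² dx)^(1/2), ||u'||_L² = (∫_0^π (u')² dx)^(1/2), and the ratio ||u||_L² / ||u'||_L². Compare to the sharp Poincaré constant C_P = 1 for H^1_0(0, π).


||u||_L² / ||u'||_L² = sqrt(14)*π/14 < C_P = 1.

u(x) = x·(π − x)^2, so u'(x) = (x - π)*(3*x - π).
u(x) = x·(π − x)^2 vanishes at x = 0 and x = π, so u ∈ H^1_0(0, π). Differentiate via the product rule and integrate the resulting polynomials term by term.
  ∫_0^π u² dx = ∫_0^π (x^6 - 4*π*x^5 + 6*π^2*x^4 - 4*π^3*x^3 + π^4*x^2) dx. Term by term:
    ∫_0^π x^6 dx = π^7/7;  ∫_0^π -4*π*x^5 dx = -2*π^7/3;  ∫_0^π 6*π^2*x^4 dx = 6*π^7/5;
    ∫_0^π -4*π^3*x^3 dx = -π^7;  ∫_0^π π^4*x^2 dx = π^7/3.
  Sum: π^7/7 − 2*π^7/3 + 6*π^7/5 − π^7 + π^7/3 = π^7/105.
  ∫_0^π (u')² dx = ∫_0^π (9*x^4 - 24*π*x^3 + 22*π^2*x^2 - 8*π^3*x + π^4) dx. Term by term:
    ∫_0^π 9*x^4 dx = 9*π^5/5;  ∫_0^π -24*π*x^3 dx = -6*π^5;  ∫_0^π 22*π^2*x^2 dx = 22*π^5/3;
    ∫_0^π -8*π^3*x dx = -4*π^5;  ∫_0^π π^4 dx = π^5.
  Sum: 9*π^5/5 − 6*π^5 + 22*π^5/3 − 4*π^5 + π^5 = 2*π^5/15.
∫_0^π u² dx = π^7/105, so ||u||_L² = sqrt(105)*π^(7/2)/105.
∫_0^π (u')² dx = 2*π^5/15, so ||u'||_L² = sqrt(30)*π^(5/2)/15.
Ratio ||u||_L² / ||u'||_L² = sqrt(14)*π/14.
Sharp Poincaré constant on H^1_0(0, π) is C_P = L/π = 1, achieved by sin(x).
A polynomial bump cannot attain the sharp Poincaré constant (only the first sine eigenfunction does), so the ratio is strictly less than C_P, consistent with ||u||_L² ≤ C_P ||u'||_L².


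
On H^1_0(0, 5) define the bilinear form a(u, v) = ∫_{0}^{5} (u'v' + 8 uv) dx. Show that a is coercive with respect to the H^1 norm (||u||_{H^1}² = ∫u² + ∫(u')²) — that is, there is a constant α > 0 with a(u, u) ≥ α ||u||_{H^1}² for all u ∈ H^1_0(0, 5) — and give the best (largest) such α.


α = 1

Coercivity of a(·,·) on H^1_0(0, 5) means a(u, u) ≥ α ||u||_{H^1}² for every u ∈ H^1_0.
The interval has length L = 5, and Poincaré/coercivity depend only on L. Here a(u, u) = ∫(u')² + (8)·∫u².
Here c = 8 ≥ 1, so a(u,u) = ∫(u')² + c∫u² ≥ ∫(u')² + ∫u² = ||u||_{H^1}², i.e. α = 1 works. No larger α is possible: a(u,u) ≥ α||u||_{H^1}² means (1−α)∫(u')² ≥ (α−c)∫u², and for the modes u_n = sin(nπ(x−x₀)/L) (x₀ the left endpoint) one has ∫u_n²/∫(u_n')² = (L/(nπ))² → 0, so a(u_n,u_n)/||u_n||_{H^1}² → 1. Hence the optimal constant is α = 1.
Therefore α = 1.


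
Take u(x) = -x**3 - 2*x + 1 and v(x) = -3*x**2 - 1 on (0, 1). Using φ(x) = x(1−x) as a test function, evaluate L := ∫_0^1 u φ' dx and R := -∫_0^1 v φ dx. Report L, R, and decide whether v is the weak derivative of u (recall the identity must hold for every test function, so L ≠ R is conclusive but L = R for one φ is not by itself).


LHS = 29/60, RHS = 19/60. No, v is not the weak derivative of u.

u(x) = -x**3 - 2*x + 1, classical derivative u'(x) = -3*x**2 - 2.
φ(x) = x(1−x), so φ'(x) = 1 - 2*x.
Note φ(0) = φ(1) = 0, so the boundary term u·φ vanishes.
LHS = ∫_0^1 u(x) φ'(x) dx = ∫_0^1 (2*x^4 - x^3 + 4*x^2 - 4*x + 1) dx. Term by term:
  ∫_0^1 2*x^4 dx = 2/5;  ∫_0^1 -x^3 dx = -1/4;  ∫_0^1 4*x^2 dx = 4/3;
  ∫_0^1 -4*x dx = -2;  ∫_0^1 1 dx = 1.
Sum: 2/5 − 1/4 + 4/3 − 2 + 1 = 29/60.
So LHS = 29/60.
∫_0^1 v(x) φ(x) dx = ∫_0^1 (3*x^4 - 3*x^3 + x^2 - x) dx. Term by term:
  ∫_0^1 3*x^4 dx = 3/5;  ∫_0^1 -3*x^3 dx = -3/4;  ∫_0^1 x^2 dx = 1/3;
  ∫_0^1 -x dx = -1/2.
Sum: 3/5 − 3/4 + 1/3 − 1/2 = -19/60.
So RHS = -∫_0^1 v(x) φ(x) dx = 19/60.
LHS − RHS = 1/6 ≠ 0, so the identity fails.
(For a valid weak derivative the identity must hold for EVERY test function, in particular this one. The failure shows v is NOT the weak derivative of u.)
Correct weak derivative would be u'(x) = -3*x**2 - 2.


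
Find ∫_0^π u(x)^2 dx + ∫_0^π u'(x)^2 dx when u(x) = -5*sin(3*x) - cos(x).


||u||_{H^1(0,π)}^2 = 126*π

u'(x) = sin(x) - 15*cos(3*x).
Expand u² and (u')² and integrate term by term on (0, π), using: for integers n ≥ 1, ∫_0^π sin²(nx) dx = ∫_0^π cos²(nx) dx = π/2; for n ≠ n', ∫_0^π sin(nx)sin(n'x) dx = ∫_0^π cos(nx)cos(n'x) dx = 0; and by product-to-sum, ∫_0^π sin(nx)cos(n'x) dx = ½∫_0^π [sin((n+n')x) + sin((n−n')x)] dx, which is 0 when n+n' is even and 2n/(n²−n'²) when n+n' is odd (it need not vanish on (0, π)).
  u² squared terms: (-1)²·∫cos(x)² dx = 1·π/2 = π/2;  (-5)²·∫sin(3x)² dx = 25·π/2 = 25*π/2.
  u² cross terms: 2·(-1)·(-5)·∫cos(x)·sin(3x) dx = 10·(0) = 0.
  So ∫_0^π u² dx = π/2 + 25*π/2 + 0 = 13*π.
  (u')² squared terms: (-15)²·∫cos(3x)² dx = 225·π/2 = 225*π/2;  (1)²·∫sin(x)² dx = 1·π/2 = π/2.
  (u')² cross terms: 2·(-15)·(1)·∫cos(3x)·sin(x) dx = -30·(0) = 0.
  So ∫_0^π (u')² dx = 225*π/2 + π/2 + 0 = 113*π.
||u||_{H^1}^2 = (13*π) + (113*π) = 126*π.


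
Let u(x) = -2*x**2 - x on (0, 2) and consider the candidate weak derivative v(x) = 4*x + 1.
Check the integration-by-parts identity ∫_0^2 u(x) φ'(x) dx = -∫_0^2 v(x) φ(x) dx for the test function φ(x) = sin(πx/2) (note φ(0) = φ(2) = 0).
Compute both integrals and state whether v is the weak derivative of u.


LHS = 20/π, RHS = -20/π. No, v is not the weak derivative of u.

u(x) = -2*x**2 - x, classical derivative u'(x) = -4*x - 1.
φ(x) = sin(πx/2), so φ'(x) = π*cos(π*x/2)/2.
Note φ(0) = φ(2) = 0, so the boundary term u·φ vanishes.
LHS = ∫_0^2 u(x) φ'(x) dx = ∫_0^2 (-π*x^2*cos(π*x/2) - π*x*cos(π*x/2)/2) dx. Term by term:
  ∫_0^2 -π*x^2*cos(π*x/2) dx = 16/π;  ∫_0^2 -π*x*cos(π*x/2)/2 dx = 4/π.
Sum: 16/π + 4/π = 20/π.
So LHS = 20/π.
∫_0^2 v(x) φ(x) dx = ∫_0^2 (4*x*sin(π*x/2) + sin(π*x/2)) dx. Term by term:
  ∫_0^2 4*x*sin(π*x/2) dx = 16/π;  ∫_0^2 sin(π*x/2) dx = 4/π.
Sum: 16/π + 4/π = 20/π.
So RHS = -∫_0^2 v(x) φ(x) dx = -20/π.
LHS − RHS = 40/π ≠ 0, so the identity fails.
(For a valid weak derivative the identity must hold for EVERY test function, in particular this one. The failure shows v is NOT the weak derivative of u.)
Correct weak derivative would be u'(x) = -4*x - 1.


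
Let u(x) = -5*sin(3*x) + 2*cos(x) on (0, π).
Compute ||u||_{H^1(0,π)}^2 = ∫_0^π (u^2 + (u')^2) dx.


||u||_{H^1(0,π)}^2 = 129*π

u'(x) = -2*sin(x) - 15*cos(3*x).
Expand u² and (u')² and integrate term by term on (0, π), using: for integers n ≥ 1, ∫_0^π sin²(nx) dx = ∫_0^π cos²(nx) dx = π/2; for n ≠ n', ∫_0^π sin(nx)sin(n'x) dx = ∫_0^π cos(nx)cos(n'x) dx = 0; and by product-to-sum, ∫_0^π sin(nx)cos(n'x) dx = ½∫_0^π [sin((n+n')x) + sin((n−n')x)] dx, which is 0 when n+n' is even and 2n/(n²−n'²) when n+n' is odd (it need not vanish on (0, π)).
  u² squared terms: (-5)²·∫sin(3x)² dx = 25·π/2 = 25*π/2;  (2)²·∫cos(x)² dx = 4·π/2 = 2*π.
  u² cross terms: 2·(-5)·(2)·∫sin(3x)·cos(x) dx = -20·(0) = 0.
  So ∫_0^π u² dx = 25*π/2 + 2*π + 0 = 29*π/2.
  (u')² squared terms: (-15)²·∫cos(3x)² dx = 225·π/2 = 225*π/2;  (-2)²·∫sin(x)² dx = 4·π/2 = 2*π.
  (u')² cross terms: 2·(-15)·(-2)·∫cos(3x)·sin(x) dx = 60·(0) = 0.
  So ∫_0^π (u')² dx = 225*π/2 + 2*π + 0 = 229*π/2.
||u||_{H^1}^2 = (29*π/2) + (229*π/2) = 129*π.


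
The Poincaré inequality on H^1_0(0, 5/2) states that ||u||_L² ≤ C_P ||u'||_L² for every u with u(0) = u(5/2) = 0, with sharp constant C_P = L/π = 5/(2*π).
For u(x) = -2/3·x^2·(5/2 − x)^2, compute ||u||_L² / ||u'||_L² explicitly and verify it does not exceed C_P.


||u||_L² / ||u'||_L² = 5*sqrt(3)/12 < C_P = 5/(2*π).

u(x) = -2/3·x^2·(5/2 − x)^2, so u'(x) = x*(-8*x^2 + 30*x - 25)/3.
u(x) = -2/3·x^2·(5/2 − x)^2 vanishes at x = 0 and x = 5/2, so u ∈ H^1_0(0, 5/2). Differentiate via the product rule and integrate the resulting polynomials term by term.
  ∫_0^5/2 u² dx = ∫_0^5/2 (4*x^8/9 - 40*x^7/9 + 50*x^6/3 - 250*x^5/9 + 625*x^4/36) dx. Term by term:
    ∫_0^5/2 4*x^8/9 dx = 1953125/10368;  ∫_0^5/2 -40*x^7/9 dx = -1953125/2304;  ∫_0^5/2 50*x^6/3 dx = 1953125/1344;
    ∫_0^5/2 -250*x^5/9 dx = -1953125/1728;  ∫_0^5/2 625*x^4/36 dx = 390625/1152.
  Sum: 1953125/10368 − 1953125/2304 + 1953125/1344 − 1953125/1728 + 390625/1152 = 390625/145152.
  ∫_0^5/2 (u')² dx = ∫_0^5/2 (64*x^6/9 - 160*x^5/3 + 1300*x^4/9 - 500*x^3/3 + 625*x^2/9) dx. Term by term:
    ∫_0^5/2 64*x^6/9 dx = 78125/126;  ∫_0^5/2 -160*x^5/3 dx = -78125/36;  ∫_0^5/2 1300*x^4/9 dx = 203125/72;
    ∫_0^5/2 -500*x^3/3 dx = -78125/48;  ∫_0^5/2 625*x^2/9 dx = 78125/216.
  Sum: 78125/126 − 78125/36 + 203125/72 − 78125/48 + 78125/216 = 15625/3024.
∫_0^5/2 u² dx = 390625/145152, so ||u||_L² = 625*sqrt(7)/1008.
∫_0^5/2 (u')² dx = 15625/3024, so ||u'||_L² = 125*sqrt(21)/252.
Ratio ||u||_L² / ||u'||_L² = 5*sqrt(3)/12.
Sharp Poincaré constant on H^1_0(0, 5/2) is C_P = L/π = 5/(2*π), achieved by sin(2*π/5·x).
A polynomial bump cannot attain the sharp Poincaré constant (only the first sine eigenfunction does), so the ratio is strictly less than C_P, consistent with ||u||_L² ≤ C_P ||u'||_L².


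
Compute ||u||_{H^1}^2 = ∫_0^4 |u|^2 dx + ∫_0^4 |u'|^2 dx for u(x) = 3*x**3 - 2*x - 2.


||u||_{H^1}^2 = 3553376/105

The H^1 norm (squared) on an interval (0, L) is
  ||u||_{H^1}^2 = ∫_0^L u(x)^2 dx + ∫_0^L u'(x)^2 dx.
Compute u'(x) = 9*x**2 - 2.
Then u(x)^2 = 9*x**6 - 12*x**4 - 12*x**3 + 4*x**2 + 8*x + 4 and u'(x)^2 = 81*x**4 - 36*x**2 + 4.
Integrate each monomial from 0 to 4 using ∫_0^4 c·x^n dx = c·4^(n+1)/(n+1):
  ∫_0^4 u(x)^2 dx = ∫_0^4 (9*x^6 - 12*x^4 - 12*x^3 + 4*x^2 + 8*x + 4) dx. Term by term:
    ∫_0^4 9*x^6 dx = 147456/7;  ∫_0^4 -12*x^4 dx = -12288/5;  ∫_0^4 -12*x^3 dx = -768;
    ∫_0^4 4*x^2 dx = 256/3;  ∫_0^4 8*x dx = 64;  ∫_0^4 4 dx = 16.
  Sum: 147456/7 − 12288/5 − 768 + 256/3 + 64 + 16 = 1890512/105.
  ∫_0^4 u'(x)^2 dx = ∫_0^4 (81*x^4 - 36*x^2 + 4) dx. Term by term:
    ∫_0^4 81*x^4 dx = 82944/5;  ∫_0^4 -36*x^2 dx = -768;  ∫_0^4 4 dx = 16.
  Sum: 82944/5 − 768 + 16 = 79184/5.
Adding: ||u||_{H^1}^2 = 1890512/105 + 79184/5 = 3553376/105.


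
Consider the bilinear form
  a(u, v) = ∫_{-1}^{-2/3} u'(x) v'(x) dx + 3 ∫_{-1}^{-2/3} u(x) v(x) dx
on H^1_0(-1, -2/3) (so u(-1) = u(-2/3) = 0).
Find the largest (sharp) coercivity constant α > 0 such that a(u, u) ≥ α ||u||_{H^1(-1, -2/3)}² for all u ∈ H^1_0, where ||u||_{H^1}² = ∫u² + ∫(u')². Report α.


α = 1

Coercivity of a(·,·) on H^1_0(-1, -2/3) means a(u, u) ≥ α ||u||_{H^1}² for every u ∈ H^1_0.
The interval has length L = 1/3, and Poincaré/coercivity depend only on L. Here a(u, u) = ∫(u')² + (3)·∫u².
Here c = 3 ≥ 1, so a(u,u) = ∫(u')² + c∫u² ≥ ∫(u')² + ∫u² = ||u||_{H^1}², i.e. α = 1 works. No larger α is possible: a(u,u) ≥ α||u||_{H^1}² means (1−α)∫(u')² ≥ (α−c)∫u², and for the modes u_n = sin(nπ(x−x₀)/L) (x₀ the left endpoint) one has ∫u_n²/∫(u_n')² = (L/(nπ))² → 0, so a(u_n,u_n)/||u_n||_{H^1}² → 1. Hence the optimal constant is α = 1.
Therefore α = 1.


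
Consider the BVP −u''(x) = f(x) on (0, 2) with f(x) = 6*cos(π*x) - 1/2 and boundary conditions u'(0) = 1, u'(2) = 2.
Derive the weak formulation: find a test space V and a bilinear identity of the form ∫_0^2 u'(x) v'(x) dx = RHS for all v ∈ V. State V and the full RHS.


V = H^1(0, 2) (v unrestricted at boundary; u is determined up to an additive constant); weak form: ∫_0^2 u'v' dx = ∫_0^2 (6*cos(π*x) - 1/2) v dx + 2·v(2) − v(0) for all v ∈ V.

Multiply both sides by a test function v and integrate from 0 to 2:
  ∫_0^2 −u''(x) v(x) dx = ∫_0^2 f(x) v(x) dx.
Integrate the LHS by parts once:
  ∫_0^2 −u'' v dx = −[u'(x) v(x)]_0^2 + ∫_0^2 u'(x) v'(x) dx.
Thus ∫_0^2 u'(x) v'(x) dx = ∫_0^2 f(x) v(x) dx + [u'(x) v(x)]_0^2.
Choose V so that boundary terms are either known or forced to vanish.
u has inhomogeneous Neumann u'(0) = 1, u'(2) = 2. [u' v]_0^2 = (2)·v(2) − (1)·v(0) = 2·v(2) − v(0). Take V = H^1(0, 2); boundary term becomes part of RHS.
Weak formulation: find u (satisfying any essential BC) such that ∫_0^2 u'(x) v'(x) dx = ∫_0^2 f v dx + 2·v(2) − v(0) for all v ∈ V (Neumann data are natural BCs: they enter the RHS as boundary terms).
Substituting f(x) = 6*cos(π*x) - 1/2, the right-hand side is ∫_0^2 (6*cos(π*x) - 1/2) v dx + 2·v(2) − v(0).
Compatibility check (pure Neumann): taking v ≡ 1 ∈ V gives 0 = ∫_0^2 f dx + (2) − (1), i.e. ∫_0^2 f dx must equal u'(0) − u'(2) = -1. Indeed ∫_0^2 (6*cos(π*x) - 1/2) dx = -1, so the data are compatible. The solution is then unique only up to an additive constant (fix it e.g. by requiring ∫_0^2 u dx = 0).


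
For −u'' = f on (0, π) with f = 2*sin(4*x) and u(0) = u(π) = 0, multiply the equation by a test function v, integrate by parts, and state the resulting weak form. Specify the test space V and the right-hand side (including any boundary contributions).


V = H^1_0(0, π) (so v(0) = v(π) = 0); weak form: ∫_0^π u'v' dx = ∫_0^π (2*sin(4*x)) v dx for all v ∈ V.

Multiply both sides by a test function v and integrate from 0 to π:
  ∫_0^π −u''(x) v(x) dx = ∫_0^π f(x) v(x) dx.
Integrate the LHS by parts once:
  ∫_0^π −u'' v dx = −[u'(x) v(x)]_0^π + ∫_0^π u'(x) v'(x) dx.
Thus ∫_0^π u'(x) v'(x) dx = ∫_0^π f(x) v(x) dx + [u'(x) v(x)]_0^π.
Choose V so that boundary terms are either known or forced to vanish.
u is Dirichlet: u(0) = u(π) = 0. Let V = H^1_0(0, π); then v(0) = v(π) = 0, and [u' v]_0^π = 0.
Weak formulation: find u (satisfying any essential BC) such that ∫_0^π u'(x) v'(x) dx = ∫_0^π f v dx for all v ∈ V.
Substituting f(x) = 2*sin(4*x), the right-hand side is ∫_0^π (2*sin(4*x)) v dx.


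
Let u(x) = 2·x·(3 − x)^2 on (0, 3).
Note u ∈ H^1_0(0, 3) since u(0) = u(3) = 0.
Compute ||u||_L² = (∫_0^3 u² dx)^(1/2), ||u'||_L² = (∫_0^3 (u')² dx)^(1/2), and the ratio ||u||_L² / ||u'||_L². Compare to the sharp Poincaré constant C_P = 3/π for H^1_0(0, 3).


||u||_L² / ||u'||_L² = 3*sqrt(14)/14 < C_P = 3/π.

u(x) = 2·x·(3 − x)^2, so u'(x) = 6*(x - 3)*(x - 1).
u(x) = 2·x·(3 − x)^2 vanishes at x = 0 and x = 3, so u ∈ H^1_0(0, 3). Differentiate via the product rule and integrate the resulting polynomials term by term.
  ∫_0^3 u² dx = ∫_0^3 (4*x^6 - 48*x^5 + 216*x^4 - 432*x^3 + 324*x^2) dx. Term by term:
    ∫_0^3 4*x^6 dx = 8748/7;  ∫_0^3 -48*x^5 dx = -5832;  ∫_0^3 216*x^4 dx = 52488/5;
    ∫_0^3 -432*x^3 dx = -8748;  ∫_0^3 324*x^2 dx = 2916.
  Sum: 8748/7 − 5832 + 52488/5 − 8748 + 2916 = 2916/35.
  ∫_0^3 (u')² dx = ∫_0^3 (36*x^4 - 288*x^3 + 792*x^2 - 864*x + 324) dx. Term by term:
    ∫_0^3 36*x^4 dx = 8748/5;  ∫_0^3 -288*x^3 dx = -5832;  ∫_0^3 792*x^2 dx = 7128;
    ∫_0^3 -864*x dx = -3888;  ∫_0^3 324 dx = 972.
  Sum: 8748/5 − 5832 + 7128 − 3888 + 972 = 648/5.
∫_0^3 u² dx = 2916/35, so ||u||_L² = 54*sqrt(35)/35.
∫_0^3 (u')² dx = 648/5, so ||u'||_L² = 18*sqrt(10)/5.
Ratio ||u||_L² / ||u'||_L² = 3*sqrt(14)/14.
Sharp Poincaré constant on H^1_0(0, 3) is C_P = L/π = 3/π, achieved by sin(π/3·x).
A polynomial bump cannot attain the sharp Poincaré constant (only the first sine eigenfunction does), so the ratio is strictly less than C_P, consistent with ||u||_L² ≤ C_P ||u'||_L².


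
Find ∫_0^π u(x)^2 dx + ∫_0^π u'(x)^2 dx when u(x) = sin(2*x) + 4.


||u||_{H^1(0,π)}^2 = 37*π/2

u'(x) = 2*cos(2*x).
Expand u² and (u')² and integrate term by term on (0, π), using: for integers n ≥ 1, ∫_0^π sin²(nx) dx = ∫_0^π cos²(nx) dx = π/2; for n ≠ n', ∫_0^π sin(nx)sin(n'x) dx = ∫_0^π cos(nx)cos(n'x) dx = 0; and by product-to-sum, ∫_0^π sin(nx)cos(n'x) dx = ½∫_0^π [sin((n+n')x) + sin((n−n')x)] dx, which is 0 when n+n' is even and 2n/(n²−n'²) when n+n' is odd (it need not vanish on (0, π)). For the constant mode: ∫_0^π 1 dx = π, ∫_0^π cos(nx) dx = 0, ∫_0^π sin(nx) dx = (1−(−1)^n)/n.
  u² squared terms: (4)²·∫1 dx = 16·π = 16*π;  (1)²·∫sin(2x)² dx = 1·π/2 = π/2.
  u² cross terms: 2·(4)·(1)·∫1·sin(2x) dx = 8·(0) = 0.
  So ∫_0^π u² dx = 16*π + π/2 + 0 = 33*π/2.
  (u')² squared terms: (2)²·∫cos(2x)² dx = 4·π/2 = 2*π.
  So ∫_0^π (u')² dx = 2*π.
||u||_{H^1}^2 = (33*π/2) + (2*π) = 37*π/2.


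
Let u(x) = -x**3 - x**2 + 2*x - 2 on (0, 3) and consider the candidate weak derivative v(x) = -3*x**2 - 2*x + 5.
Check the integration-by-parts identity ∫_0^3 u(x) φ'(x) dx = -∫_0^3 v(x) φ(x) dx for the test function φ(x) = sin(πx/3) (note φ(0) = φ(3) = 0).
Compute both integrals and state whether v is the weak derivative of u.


LHS = -324/π^3 + 87/π, RHS = -324/π^3 + 69/π. No, v is not the weak derivative of u.

u(x) = -x**3 - x**2 + 2*x - 2, classical derivative u'(x) = -3*x**2 - 2*x + 2.
φ(x) = sin(πx/3), so φ'(x) = π*cos(π*x/3)/3.
Note φ(0) = φ(3) = 0, so the boundary term u·φ vanishes.
LHS = ∫_0^3 u(x) φ'(x) dx = ∫_0^3 (-π*x^3*cos(π*x/3)/3 - π*x^2*cos(π*x/3)/3 + 2*π*x*cos(π*x/3)/3 - 2*π*cos(π*x/3)/3) dx. Term by term:
  ∫_0^3 -2*π*cos(π*x/3)/3 dx = 0;  ∫_0^3 -π*x^2*cos(π*x/3)/3 dx = 18/π;  ∫_0^3 -π*x^3*cos(π*x/3)/3 dx = -324/π^3 + 81/π;
  ∫_0^3 2*π*x*cos(π*x/3)/3 dx = -12/π.
Sum: 0 + 18/π + -324/π^3 + 81/π − 12/π = -324/π^3 + 87/π.
So LHS = -324/π^3 + 87/π.
∫_0^3 v(x) φ(x) dx = ∫_0^3 (-3*x^2*sin(π*x/3) - 2*x*sin(π*x/3) + 5*sin(π*x/3)) dx. Term by term:
  ∫_0^3 5*sin(π*x/3) dx = 30/π;  ∫_0^3 -3*x^2*sin(π*x/3) dx = -81/π + 324/π^3;  ∫_0^3 -2*x*sin(π*x/3) dx = -18/π.
Sum: 30/π + -81/π + 324/π^3 − 18/π = -69/π + 324/π^3.
So RHS = -∫_0^3 v(x) φ(x) dx = -324/π^3 + 69/π.
LHS − RHS = 18/π ≠ 0, so the identity fails.
(For a valid weak derivative the identity must hold for EVERY test function, in particular this one. The failure shows v is NOT the weak derivative of u.)
Correct weak derivative would be u'(x) = -3*x**2 - 2*x + 2.
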